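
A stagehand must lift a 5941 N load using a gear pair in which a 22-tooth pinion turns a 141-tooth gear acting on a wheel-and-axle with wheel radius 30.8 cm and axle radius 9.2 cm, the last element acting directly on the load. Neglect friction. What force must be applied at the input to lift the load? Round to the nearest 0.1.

Gear pair MA = 141/22 = 6.4091.
Wheel-and-axle MA = R/r = 30.8/9.2 = 3.3478.
Combined ideal MA = 6.4091 × 3.3478 = 21.457.
Effort = load / MA = 5941 / 21.457 = 276.89 N.

276.9 N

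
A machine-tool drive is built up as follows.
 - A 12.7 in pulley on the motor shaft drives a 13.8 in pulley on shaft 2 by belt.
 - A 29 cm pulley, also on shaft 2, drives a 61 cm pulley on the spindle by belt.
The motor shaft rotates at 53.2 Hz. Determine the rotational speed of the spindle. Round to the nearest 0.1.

Belt: ratio = 13.8/12.7 = 1.0866, so shaft 2 turns at 53.2 / 1.0866 = 48.959 Hz.
Belt: ratio = 61/29 = 2.1034, so the spindle turns at 48.959 / 2.1034 = 23.276 Hz.

23.3 Hz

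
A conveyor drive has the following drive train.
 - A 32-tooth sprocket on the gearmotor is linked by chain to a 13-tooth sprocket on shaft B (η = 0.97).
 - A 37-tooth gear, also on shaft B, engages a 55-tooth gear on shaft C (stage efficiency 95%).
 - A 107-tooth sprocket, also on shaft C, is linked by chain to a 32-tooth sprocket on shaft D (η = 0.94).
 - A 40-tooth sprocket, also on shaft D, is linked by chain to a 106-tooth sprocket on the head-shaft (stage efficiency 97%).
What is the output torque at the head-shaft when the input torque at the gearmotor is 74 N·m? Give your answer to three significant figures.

chain 13/32 = 0.40625 → τ = 74·0.40625·0.97 = 29.161 N·m
gear mesh 55/37 = 1.4865 → τ = 29.161·1.4865·0.95 = 41.18 N·m
chain 32/107 = 0.29907 → τ = 41.18·0.29907·0.94 = 11.576 N·m
chain 106/40 = 2.65 → τ = 11.576·2.65·0.97 = 29.757 N·m

29.8 N·m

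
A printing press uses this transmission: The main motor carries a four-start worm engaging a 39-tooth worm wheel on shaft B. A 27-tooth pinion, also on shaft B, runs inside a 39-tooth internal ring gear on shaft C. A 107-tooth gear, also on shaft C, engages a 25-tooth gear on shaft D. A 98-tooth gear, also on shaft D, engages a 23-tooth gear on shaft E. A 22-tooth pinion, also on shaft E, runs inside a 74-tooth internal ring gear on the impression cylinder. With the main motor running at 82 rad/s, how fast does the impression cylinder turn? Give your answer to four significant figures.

the main motor → shaft B (worm, 39/4): 82 ÷ 9.75 = 8.4103 rad/s
shaft B → shaft C (internal gear, 39/27): 8.4103 ÷ 1.4444 = 5.8225 rad/s
shaft C → shaft D (gear mesh, 25/107): 5.8225 ÷ 0.23364 = 24.92 rad/s
shaft D → shaft E (gear mesh, 23/98): 24.92 ÷ 0.23469 = 106.18 rad/s
shaft E → the impression cylinder (internal gear, 74/22): 106.18 ÷ 3.3636 = 31.568 rad/s

31.57 rad/s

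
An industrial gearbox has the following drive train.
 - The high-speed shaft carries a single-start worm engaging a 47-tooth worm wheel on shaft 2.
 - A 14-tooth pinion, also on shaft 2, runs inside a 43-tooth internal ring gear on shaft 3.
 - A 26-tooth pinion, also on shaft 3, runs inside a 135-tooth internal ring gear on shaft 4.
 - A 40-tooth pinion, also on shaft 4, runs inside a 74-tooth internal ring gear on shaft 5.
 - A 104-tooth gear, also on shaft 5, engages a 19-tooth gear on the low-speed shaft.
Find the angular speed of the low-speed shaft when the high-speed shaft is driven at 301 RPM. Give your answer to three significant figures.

1.19 RPM

the high-speed shaft → shaft 2 (worm, 47/1): 301 ÷ 47 = 6.4043 RPM
shaft 2 → shaft 3 (internal gear, 43/14): 6.4043 ÷ 3.0714 = 2.0851 RPM
shaft 3 → shaft 4 (internal gear, 135/26): 2.0851 ÷ 5.1923 = 0.40158 RPM
shaft 4 → shaft 5 (internal gear, 74/40): 0.40158 ÷ 1.85 = 0.21707 RPM
shaft 5 → the low-speed shaft (gear mesh, 19/104): 0.21707 ÷ 0.18269 = 1.1882 RPM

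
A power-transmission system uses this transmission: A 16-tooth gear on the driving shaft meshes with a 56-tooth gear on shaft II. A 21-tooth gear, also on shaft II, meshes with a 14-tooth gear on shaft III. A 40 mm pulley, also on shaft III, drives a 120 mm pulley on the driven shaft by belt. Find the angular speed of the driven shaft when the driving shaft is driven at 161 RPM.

23 RPM

the driving shaft → shaft II (gear mesh, 56/16): 161 ÷ 3.5 = 46 RPM
shaft II → shaft III (gear mesh, 14/21): 46 ÷ 0.66667 = 69 RPM
shaft III → the driven shaft (belt, 120/40): 69 ÷ 3 = 23 RPM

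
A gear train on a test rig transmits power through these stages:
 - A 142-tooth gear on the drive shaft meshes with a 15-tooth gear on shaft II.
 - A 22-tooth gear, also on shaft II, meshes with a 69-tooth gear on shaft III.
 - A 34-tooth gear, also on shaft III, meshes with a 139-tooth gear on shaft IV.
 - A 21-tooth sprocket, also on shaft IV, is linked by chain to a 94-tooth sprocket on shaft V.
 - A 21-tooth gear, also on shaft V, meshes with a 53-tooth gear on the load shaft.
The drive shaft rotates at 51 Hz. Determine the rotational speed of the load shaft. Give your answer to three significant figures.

the drive shaft → shaft II (gear mesh, 15/142): 51 ÷ 0.10563 = 482.8 Hz
shaft II → shaft III (gear mesh, 69/22): 482.8 ÷ 3.1364 = 153.94 Hz
shaft III → shaft IV (gear mesh, 139/34): 153.94 ÷ 4.0882 = 37.653 Hz
shaft IV → shaft V (chain, 94/21): 37.653 ÷ 4.4762 = 8.4119 Hz
shaft V → the load shaft (gear mesh, 53/21): 8.4119 ÷ 2.5238 = 3.333 Hz

3.33 Hz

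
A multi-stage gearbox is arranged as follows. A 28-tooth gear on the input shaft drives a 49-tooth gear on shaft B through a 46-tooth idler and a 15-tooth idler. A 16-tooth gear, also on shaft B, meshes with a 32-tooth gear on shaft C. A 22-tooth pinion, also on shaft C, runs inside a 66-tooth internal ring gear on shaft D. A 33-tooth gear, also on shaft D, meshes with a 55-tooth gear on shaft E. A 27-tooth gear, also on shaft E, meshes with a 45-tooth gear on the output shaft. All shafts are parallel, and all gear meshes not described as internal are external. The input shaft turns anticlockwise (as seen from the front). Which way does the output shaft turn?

the input shaft → shaft B: driver → idler → idler → driven is 3 external meshes, 3 reversals → CW.
shaft B → shaft C: external mesh, 1 reversal → CCW.
shaft C → shaft D: internal mesh, same direction → CCW.
shaft D → shaft E: external mesh, 1 reversal → CW.
shaft E → the output shaft: external mesh, 1 reversal → CCW.
6 reversals in total — an even number — so the output shaft turns the same way as the input shaft.

anticlockwise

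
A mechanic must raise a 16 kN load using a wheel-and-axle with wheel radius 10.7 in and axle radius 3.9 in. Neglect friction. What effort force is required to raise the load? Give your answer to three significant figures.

Wheel-and-axle MA = R/r = 10.7/3.9 = 2.7436.
Effort = load / MA = 16 / 2.7436 = 5.8318 kN.

5.83 kN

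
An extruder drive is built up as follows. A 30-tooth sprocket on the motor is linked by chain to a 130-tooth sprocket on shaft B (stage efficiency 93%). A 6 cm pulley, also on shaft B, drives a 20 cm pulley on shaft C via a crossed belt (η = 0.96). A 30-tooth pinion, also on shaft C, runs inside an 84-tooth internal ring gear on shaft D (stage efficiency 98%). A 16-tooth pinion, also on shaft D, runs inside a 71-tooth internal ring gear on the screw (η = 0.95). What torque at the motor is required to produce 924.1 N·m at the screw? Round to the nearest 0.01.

6.19 N·m

Overall ratio R = 4.3333 × 3.3333 × 2.8 × 4.4375 = 179.47; overall efficiency η = 0.93 × 0.96 × 0.98 × 0.95 = 0.8312.
Input torque = output torque / (R × η) = 924.1 / (179.47 × 0.8312) = 6.1947 N·m.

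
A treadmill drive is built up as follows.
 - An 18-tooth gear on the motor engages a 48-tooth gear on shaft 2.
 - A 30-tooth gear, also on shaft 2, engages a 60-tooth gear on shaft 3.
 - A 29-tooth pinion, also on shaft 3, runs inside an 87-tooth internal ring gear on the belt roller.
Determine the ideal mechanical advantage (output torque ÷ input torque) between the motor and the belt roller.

Each stage contributes driven/driver: gear mesh 48/18 = 2.6667, gear mesh 60/30 = 2, internal gear 87/29 = 3.
Overall: 2.6667 × 2 × 3 = 16.

16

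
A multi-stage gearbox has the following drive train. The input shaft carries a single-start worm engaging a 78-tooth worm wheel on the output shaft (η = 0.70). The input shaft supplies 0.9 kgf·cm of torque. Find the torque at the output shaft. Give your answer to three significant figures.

After the worm (78/1): 0.9 × 78 × 0.70 = 49.14 kgf·cm

49.1 kgf·cm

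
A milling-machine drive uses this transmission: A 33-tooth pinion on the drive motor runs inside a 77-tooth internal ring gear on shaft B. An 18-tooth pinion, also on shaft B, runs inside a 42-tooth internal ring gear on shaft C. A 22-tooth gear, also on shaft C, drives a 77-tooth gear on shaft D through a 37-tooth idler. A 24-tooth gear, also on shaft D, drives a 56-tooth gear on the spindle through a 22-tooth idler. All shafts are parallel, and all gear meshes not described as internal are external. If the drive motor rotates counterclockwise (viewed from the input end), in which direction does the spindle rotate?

counterclockwise

the drive motor → shaft B: internal mesh, same direction → CCW.
shaft B → shaft C: internal mesh, same direction → CCW.
shaft C → shaft D: driver → idler → driven is 2 external meshes, 2 reversals → CCW.
shaft D → the spindle: driver → idler → driven is 2 external meshes, 2 reversals → CCW.
4 reversals in total — an even number — so the spindle turns the same way as the drive motor.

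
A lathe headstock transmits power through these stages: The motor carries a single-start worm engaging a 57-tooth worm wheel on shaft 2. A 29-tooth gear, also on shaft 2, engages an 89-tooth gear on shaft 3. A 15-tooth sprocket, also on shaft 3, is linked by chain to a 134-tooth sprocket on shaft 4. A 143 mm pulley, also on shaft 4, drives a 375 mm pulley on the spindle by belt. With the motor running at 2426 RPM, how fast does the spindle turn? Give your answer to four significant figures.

0.5920 RPM

worm 57/1 = 57 → 2426/57 = 42.561 RPM
gear mesh 89/29 = 3.069 → 42.561/3.069 = 13.868 RPM
chain 134/15 = 8.9333 → 13.868/8.9333 = 1.5524 RPM
belt 375/143 = 2.6224 → 1.5524/2.6224 = 0.59199 RPM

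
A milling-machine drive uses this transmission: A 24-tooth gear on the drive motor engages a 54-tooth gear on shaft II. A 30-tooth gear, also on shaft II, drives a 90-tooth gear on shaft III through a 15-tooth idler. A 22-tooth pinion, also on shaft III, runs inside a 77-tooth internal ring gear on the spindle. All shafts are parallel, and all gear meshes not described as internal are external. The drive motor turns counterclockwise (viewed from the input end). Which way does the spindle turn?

the drive motor → shaft II: external mesh, 1 reversal → CW.
shaft II → shaft III: driver → idler → driven is 2 external meshes, 2 reversals → CW.
shaft III → the spindle: internal mesh, same direction → CW.
3 reversals in total — an odd number — so the spindle turns opposite to the drive motor.

clockwise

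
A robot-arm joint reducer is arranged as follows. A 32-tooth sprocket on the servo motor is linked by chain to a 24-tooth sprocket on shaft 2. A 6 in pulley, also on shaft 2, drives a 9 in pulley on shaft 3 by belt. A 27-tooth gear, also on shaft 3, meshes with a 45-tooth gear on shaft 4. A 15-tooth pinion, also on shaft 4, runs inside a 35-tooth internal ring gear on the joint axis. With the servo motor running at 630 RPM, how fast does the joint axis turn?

144 RPM

chain 24/32 = 0.75 → 630/0.75 = 840 RPM
belt 9/6 = 1.5 → 840/1.5 = 560 RPM
gear mesh 45/27 = 1.6667 → 560/1.6667 = 336 RPM
internal gear 35/15 = 2.3333 → 336/2.3333 = 144 RPM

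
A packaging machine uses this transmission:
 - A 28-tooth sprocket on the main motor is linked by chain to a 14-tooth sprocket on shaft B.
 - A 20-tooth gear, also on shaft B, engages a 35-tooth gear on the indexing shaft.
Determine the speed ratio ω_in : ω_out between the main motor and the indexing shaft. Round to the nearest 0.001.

Each stage contributes driven/driver: chain 14/28 = 0.5, gear mesh 35/20 = 1.75.
Overall: 0.5 × 1.75 = 0.875.

0.875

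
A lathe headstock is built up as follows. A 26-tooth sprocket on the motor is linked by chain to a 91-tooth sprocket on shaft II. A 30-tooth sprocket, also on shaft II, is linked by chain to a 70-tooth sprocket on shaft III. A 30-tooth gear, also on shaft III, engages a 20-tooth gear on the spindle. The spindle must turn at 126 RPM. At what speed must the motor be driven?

686 RPM

Overall ratio R = 3.5 × 2.3333 × 0.66667 = 5.4444.
Required input speed = output speed × R = 126 × 5.4444 = 686 RPM.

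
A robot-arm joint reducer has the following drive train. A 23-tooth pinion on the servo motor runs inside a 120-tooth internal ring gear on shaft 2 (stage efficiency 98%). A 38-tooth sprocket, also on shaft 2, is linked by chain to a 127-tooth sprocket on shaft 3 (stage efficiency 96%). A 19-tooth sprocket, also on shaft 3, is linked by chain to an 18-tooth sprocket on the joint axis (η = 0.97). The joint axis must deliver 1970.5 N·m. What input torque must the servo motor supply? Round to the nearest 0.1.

Overall ratio R = 5.2174 × 3.3421 × 0.94737 = 16.519; overall efficiency η = 0.98 × 0.96 × 0.97 = 0.9126.
Input torque = output torque / (R × η) = 1970.5 / (16.519 × 0.9126) = 130.71 N·m.

130.7 N·m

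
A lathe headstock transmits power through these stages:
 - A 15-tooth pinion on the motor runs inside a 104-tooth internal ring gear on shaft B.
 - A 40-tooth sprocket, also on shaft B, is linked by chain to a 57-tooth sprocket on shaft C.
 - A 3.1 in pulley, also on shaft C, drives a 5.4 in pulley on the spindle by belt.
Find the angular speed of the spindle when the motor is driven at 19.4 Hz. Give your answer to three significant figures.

Internal gear: ratio = 104/15 = 6.9333, so shaft B turns at 19.4 / 6.9333 = 2.7981 Hz.
Chain: ratio = 57/40 = 1.425, so shaft C turns at 2.7981 / 1.425 = 1.9636 Hz.
Belt: ratio = 5.4/3.1 = 1.7419, so the spindle turns at 1.9636 / 1.7419 = 1.1272 Hz.

1.13 Hz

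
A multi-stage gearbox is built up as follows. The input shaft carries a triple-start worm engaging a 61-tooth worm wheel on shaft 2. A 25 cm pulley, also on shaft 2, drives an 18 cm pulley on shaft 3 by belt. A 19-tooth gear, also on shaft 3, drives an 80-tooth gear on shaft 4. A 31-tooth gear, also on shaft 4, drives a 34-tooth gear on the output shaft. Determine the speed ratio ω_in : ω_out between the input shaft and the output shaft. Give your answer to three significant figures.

Each stage contributes driven/driver: worm 61/3 = 20.333, belt 18/25 = 0.72, gear mesh 80/19 = 4.2105, gear mesh 34/31 = 1.0968.
Overall: 20.333 × 0.72 × 4.2105 × 1.0968 = 67.607.

67.6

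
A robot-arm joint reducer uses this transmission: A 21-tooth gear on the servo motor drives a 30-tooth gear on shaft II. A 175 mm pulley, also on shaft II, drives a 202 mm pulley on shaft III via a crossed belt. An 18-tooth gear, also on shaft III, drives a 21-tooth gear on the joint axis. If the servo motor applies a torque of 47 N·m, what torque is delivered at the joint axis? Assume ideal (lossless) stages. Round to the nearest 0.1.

90.4 N·m

gear mesh 30/21 = 1.4286 → τ = 47·1.4286 = 67.143 N·m
belt 202/175 = 1.1543 → τ = 67.143·1.1543 = 77.502 N·m
gear mesh 21/18 = 1.1667 → τ = 77.502·1.1667 = 90.419 N·m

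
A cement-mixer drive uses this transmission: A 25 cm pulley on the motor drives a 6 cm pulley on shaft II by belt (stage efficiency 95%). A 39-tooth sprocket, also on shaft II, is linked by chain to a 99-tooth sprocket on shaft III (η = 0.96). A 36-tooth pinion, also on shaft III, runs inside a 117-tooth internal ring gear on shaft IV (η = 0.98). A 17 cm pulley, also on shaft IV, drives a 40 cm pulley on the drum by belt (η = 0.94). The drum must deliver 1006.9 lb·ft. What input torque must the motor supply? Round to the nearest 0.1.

Overall ratio R = 0.24 × 2.5385 × 3.25 × 2.3529 = 4.6588; overall efficiency η = 0.95 × 0.96 × 0.98 × 0.94 = 0.8401.
Input torque = output torque / (R × η) = 1006.9 / (4.6588 × 0.8401) = 257.25 lb·ft.

257.3 lb·ft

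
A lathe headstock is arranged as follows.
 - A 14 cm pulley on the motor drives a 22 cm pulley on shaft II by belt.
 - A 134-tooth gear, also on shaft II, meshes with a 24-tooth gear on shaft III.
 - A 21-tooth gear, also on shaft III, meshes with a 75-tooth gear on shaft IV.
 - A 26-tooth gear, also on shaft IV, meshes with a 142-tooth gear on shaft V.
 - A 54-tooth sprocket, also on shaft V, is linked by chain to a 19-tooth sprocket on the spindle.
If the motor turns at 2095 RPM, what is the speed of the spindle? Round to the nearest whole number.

1085 RPM

Belt: ratio = 22/14 = 1.5714, so shaft II turns at 2095 / 1.5714 = 1333.2 RPM.
Gear mesh: ratio = 24/134 = 0.1791, so shaft III turns at 1333.2 / 0.1791 = 7443.6 RPM.
Gear mesh: ratio = 75/21 = 3.5714, so shaft IV turns at 7443.6 / 3.5714 = 2084.2 RPM.
Gear mesh: ratio = 142/26 = 5.4615, so shaft V turns at 2084.2 / 5.4615 = 381.62 RPM.
Chain: ratio = 19/54 = 0.35185, so the spindle turns at 381.62 / 0.35185 = 1084.6 RPM.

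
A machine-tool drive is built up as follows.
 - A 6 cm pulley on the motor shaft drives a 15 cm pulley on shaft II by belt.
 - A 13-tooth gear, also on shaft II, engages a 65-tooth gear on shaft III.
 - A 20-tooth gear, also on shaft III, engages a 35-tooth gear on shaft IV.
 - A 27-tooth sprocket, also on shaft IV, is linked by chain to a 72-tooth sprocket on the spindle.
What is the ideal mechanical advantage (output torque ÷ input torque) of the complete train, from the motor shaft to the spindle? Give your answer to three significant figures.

Each stage contributes driven/driver: belt 15/6 = 2.5, gear mesh 65/13 = 5, gear mesh 35/20 = 1.75, chain 72/27 = 2.6667.
Overall: 2.5 × 5 × 1.75 × 2.6667 = 58.333.

58.3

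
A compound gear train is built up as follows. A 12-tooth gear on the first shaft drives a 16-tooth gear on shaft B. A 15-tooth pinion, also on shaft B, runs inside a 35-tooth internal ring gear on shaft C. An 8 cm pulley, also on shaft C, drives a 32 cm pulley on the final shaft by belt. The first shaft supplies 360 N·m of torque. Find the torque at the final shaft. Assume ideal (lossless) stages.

4480 N·m

After the gear mesh (16/12): 360 × 1.3333 = 480 N·m
After the internal gear (35/15): 480 × 2.3333 = 1120 N·m
After the belt (32/8): 1120 × 4 = 4480 N·m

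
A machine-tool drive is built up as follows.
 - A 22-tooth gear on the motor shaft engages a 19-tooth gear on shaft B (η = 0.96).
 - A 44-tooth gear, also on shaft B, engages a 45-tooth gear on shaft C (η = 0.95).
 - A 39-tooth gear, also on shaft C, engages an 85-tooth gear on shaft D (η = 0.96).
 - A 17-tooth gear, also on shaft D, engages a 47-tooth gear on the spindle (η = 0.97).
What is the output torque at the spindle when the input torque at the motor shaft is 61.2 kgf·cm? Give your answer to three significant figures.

277 kgf·cm

gear mesh 19/22 = 0.86364 → τ = 61.2·0.86364·0.96 = 50.74 kgf·cm
gear mesh 45/44 = 1.0227 → τ = 50.74·1.0227·0.95 = 49.299 kgf·cm
gear mesh 85/39 = 2.1795 → τ = 49.299·2.1795·0.96 = 103.15 kgf·cm
gear mesh 47/17 = 2.7647 → τ = 103.15·2.7647·0.97 = 276.62 kgf·cm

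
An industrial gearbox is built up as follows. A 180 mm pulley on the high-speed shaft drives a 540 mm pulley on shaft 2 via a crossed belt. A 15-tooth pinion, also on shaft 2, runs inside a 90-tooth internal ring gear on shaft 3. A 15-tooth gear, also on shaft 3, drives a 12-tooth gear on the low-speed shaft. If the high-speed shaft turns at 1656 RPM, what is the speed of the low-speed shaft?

115 RPM

belt 540/180 = 3 → 1656/3 = 552 RPM
internal gear 90/15 = 6 → 552/6 = 92 RPM
gear mesh 12/15 = 0.8 → 92/0.8 = 115 RPM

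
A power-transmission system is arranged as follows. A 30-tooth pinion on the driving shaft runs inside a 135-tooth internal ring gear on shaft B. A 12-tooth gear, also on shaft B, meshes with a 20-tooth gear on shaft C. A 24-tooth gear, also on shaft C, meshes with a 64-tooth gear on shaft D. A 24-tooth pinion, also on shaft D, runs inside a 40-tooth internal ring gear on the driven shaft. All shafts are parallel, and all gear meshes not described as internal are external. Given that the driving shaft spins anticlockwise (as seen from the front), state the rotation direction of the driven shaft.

the driving shaft → shaft B: internal mesh, same direction → CCW.
shaft B → shaft C: external mesh, 1 reversal → CW.
shaft C → shaft D: external mesh, 1 reversal → CCW.
shaft D → the driven shaft: internal mesh, same direction → CCW.
2 reversals in total — an even number — so the driven shaft turns the same way as the driving shaft.

anticlockwise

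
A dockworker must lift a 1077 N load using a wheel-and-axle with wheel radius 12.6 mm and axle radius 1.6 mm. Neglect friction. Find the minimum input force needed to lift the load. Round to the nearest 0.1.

136.8 N

Wheel-and-axle MA = R/r = 12.6/1.6 = 7.875.
Effort = load / MA = 1077 / 7.875 = 136.76 N.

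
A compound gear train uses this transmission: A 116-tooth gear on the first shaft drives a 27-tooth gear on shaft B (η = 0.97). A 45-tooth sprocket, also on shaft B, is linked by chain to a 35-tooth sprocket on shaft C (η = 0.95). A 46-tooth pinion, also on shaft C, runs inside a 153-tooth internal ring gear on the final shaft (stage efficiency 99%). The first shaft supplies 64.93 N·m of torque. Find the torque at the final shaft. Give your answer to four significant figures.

After the gear mesh (27/116): 64.93 × 0.23276 × 0.97 = 14.66 N·m
After the chain (35/45): 14.66 × 0.77778 × 0.95 = 10.832 N·m
After the internal gear (153/46): 10.832 × 3.3261 × 0.99 = 35.667 N·m

35.67 N·m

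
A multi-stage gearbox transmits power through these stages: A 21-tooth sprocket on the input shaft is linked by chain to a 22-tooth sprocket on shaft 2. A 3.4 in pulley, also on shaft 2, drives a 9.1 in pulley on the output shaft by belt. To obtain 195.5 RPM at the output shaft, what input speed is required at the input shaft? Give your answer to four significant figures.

Overall ratio R = 1.0476 × 2.6765 = 2.8039.
Required input speed = output speed × R = 195.5 × 2.8039 = 548.17 RPM.

548.2 RPM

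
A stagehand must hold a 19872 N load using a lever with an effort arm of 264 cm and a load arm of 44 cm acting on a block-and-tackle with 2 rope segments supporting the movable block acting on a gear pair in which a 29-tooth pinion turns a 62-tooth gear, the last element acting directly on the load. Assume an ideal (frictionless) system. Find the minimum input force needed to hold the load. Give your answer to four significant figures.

774.6 N

Lever MA = effort arm / load arm = 264/44 = 6.
Block-and-tackle MA = number of supporting rope parts = 2.
Gear pair MA = 62/29 = 2.1379.
Combined ideal MA = 6 × 2 × 2.1379 = 25.655.
Effort = load / MA = 19872 / 25.655 = 774.58 N.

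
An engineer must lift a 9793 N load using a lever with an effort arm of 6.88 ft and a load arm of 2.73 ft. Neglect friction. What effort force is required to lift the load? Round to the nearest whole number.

Lever MA = effort arm / load arm = 6.88/2.73 = 2.5201.
Effort = load / MA = 9793 / 2.5201 = 3885.9 N.

3886 N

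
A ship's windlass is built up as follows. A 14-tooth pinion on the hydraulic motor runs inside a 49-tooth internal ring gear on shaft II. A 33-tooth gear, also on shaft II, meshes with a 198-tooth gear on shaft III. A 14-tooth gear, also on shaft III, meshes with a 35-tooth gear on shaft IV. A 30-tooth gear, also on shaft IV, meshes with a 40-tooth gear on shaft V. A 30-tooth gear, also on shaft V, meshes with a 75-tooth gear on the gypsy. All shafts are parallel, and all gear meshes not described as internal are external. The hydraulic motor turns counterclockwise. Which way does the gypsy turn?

the hydraulic motor → shaft II: internal mesh, same direction → CCW.
shaft II → shaft III: external mesh, 1 reversal → CW.
shaft III → shaft IV: external mesh, 1 reversal → CCW.
shaft IV → shaft V: external mesh, 1 reversal → CW.
shaft V → the gypsy: external mesh, 1 reversal → CCW.
4 reversals in total — an even number — so the gypsy turns the same way as the hydraulic motor.

counterclockwise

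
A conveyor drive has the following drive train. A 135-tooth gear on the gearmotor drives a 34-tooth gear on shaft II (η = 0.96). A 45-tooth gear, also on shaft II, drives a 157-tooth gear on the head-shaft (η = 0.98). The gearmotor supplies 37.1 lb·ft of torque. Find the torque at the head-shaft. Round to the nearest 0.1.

After the gear mesh (34/135): 37.1 × 0.25185 × 0.96 = 8.97 lb·ft
After the gear mesh (157/45): 8.97 × 3.4889 × 0.98 = 30.669 lb·ft

30.7 lb·ft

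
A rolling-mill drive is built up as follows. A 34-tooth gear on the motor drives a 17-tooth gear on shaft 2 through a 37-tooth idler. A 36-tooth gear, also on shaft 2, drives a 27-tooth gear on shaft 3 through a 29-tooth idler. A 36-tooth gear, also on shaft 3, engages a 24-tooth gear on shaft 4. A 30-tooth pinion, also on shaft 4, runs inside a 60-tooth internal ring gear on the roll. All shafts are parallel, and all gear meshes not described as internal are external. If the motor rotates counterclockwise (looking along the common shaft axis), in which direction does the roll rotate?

the motor → shaft 2: driver → idler → driven is 2 external meshes, 2 reversals → CCW.
shaft 2 → shaft 3: driver → idler → driven is 2 external meshes, 2 reversals → CCW.
shaft 3 → shaft 4: external mesh, 1 reversal → CW.
shaft 4 → the roll: internal mesh, same direction → CW.
5 reversals in total — an odd number — so the roll turns opposite to the motor.

clockwise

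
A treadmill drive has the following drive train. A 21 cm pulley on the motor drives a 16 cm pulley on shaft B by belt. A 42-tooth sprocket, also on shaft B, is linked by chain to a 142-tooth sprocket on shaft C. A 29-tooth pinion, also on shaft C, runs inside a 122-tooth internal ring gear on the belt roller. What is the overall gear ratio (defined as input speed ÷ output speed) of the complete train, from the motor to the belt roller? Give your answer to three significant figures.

Each stage contributes driven/driver: belt 16/21 = 0.7619, chain 142/42 = 3.381, internal gear 122/29 = 4.2069.
Overall: 0.7619 × 3.381 × 4.2069 = 10.837.

10.8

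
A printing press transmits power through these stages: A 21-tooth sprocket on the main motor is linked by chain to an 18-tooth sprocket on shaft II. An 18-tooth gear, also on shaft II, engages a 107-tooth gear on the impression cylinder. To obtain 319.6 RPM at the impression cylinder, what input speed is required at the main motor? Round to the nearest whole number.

Overall ratio R = 0.85714 × 5.9444 = 5.0952.
Required input speed = output speed × R = 319.6 × 5.0952 = 1628.4 RPM.

1628 RPM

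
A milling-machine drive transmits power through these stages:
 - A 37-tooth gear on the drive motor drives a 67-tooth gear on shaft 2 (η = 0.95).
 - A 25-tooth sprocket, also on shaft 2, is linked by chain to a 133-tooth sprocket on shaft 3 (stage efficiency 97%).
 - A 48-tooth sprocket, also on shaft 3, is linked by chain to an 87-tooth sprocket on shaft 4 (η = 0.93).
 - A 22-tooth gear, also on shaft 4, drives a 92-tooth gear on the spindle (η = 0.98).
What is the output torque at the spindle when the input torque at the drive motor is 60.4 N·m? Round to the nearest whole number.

gear mesh 67/37 = 1.8108 → τ = 60.4·1.8108·0.95 = 103.9 N·m
chain 133/25 = 5.32 → τ = 103.9·5.32·0.97 = 536.19 N·m
chain 87/48 = 1.8125 → τ = 536.19·1.8125·0.93 = 903.81 N·m
gear mesh 92/22 = 4.1818 → τ = 903.81·4.1818·0.98 = 3704 N·m

3704 N·m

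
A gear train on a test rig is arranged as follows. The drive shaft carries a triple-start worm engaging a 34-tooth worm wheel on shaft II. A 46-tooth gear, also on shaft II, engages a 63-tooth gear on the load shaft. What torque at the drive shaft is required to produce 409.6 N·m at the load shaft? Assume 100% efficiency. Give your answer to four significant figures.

26.39 N·m

Overall ratio R = 11.333 × 1.3696 = 15.522.
Input torque = output torque / R = 409.6 / 15.522 = 26.389 N·m.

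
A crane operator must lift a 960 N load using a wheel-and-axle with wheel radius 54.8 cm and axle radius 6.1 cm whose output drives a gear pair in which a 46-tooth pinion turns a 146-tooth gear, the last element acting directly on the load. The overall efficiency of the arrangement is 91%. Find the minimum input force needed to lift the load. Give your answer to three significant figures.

37.0 N

Wheel-and-axle MA = R/r = 54.8/6.1 = 8.9836.
Gear pair MA = 146/46 = 3.1739.
Combined ideal MA = 8.9836 × 3.1739 = 28.513.
Actual MA = 28.513 × 0.91 = 25.947.
Effort = load / actual MA = 960 / 25.947 = 36.998 N.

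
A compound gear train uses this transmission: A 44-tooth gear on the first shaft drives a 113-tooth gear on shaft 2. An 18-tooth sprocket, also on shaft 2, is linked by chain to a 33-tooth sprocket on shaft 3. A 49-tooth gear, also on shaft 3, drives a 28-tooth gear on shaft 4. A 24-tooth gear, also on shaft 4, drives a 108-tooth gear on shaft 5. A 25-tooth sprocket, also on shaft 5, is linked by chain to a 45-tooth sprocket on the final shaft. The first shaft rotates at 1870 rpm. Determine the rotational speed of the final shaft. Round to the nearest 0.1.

gear mesh 113/44 = 2.5682 → 1870/2.5682 = 728.14 rpm
chain 33/18 = 1.8333 → 728.14/1.8333 = 397.17 rpm
gear mesh 28/49 = 0.57143 → 397.17/0.57143 = 695.04 rpm
gear mesh 108/24 = 4.5 → 695.04/4.5 = 154.45 rpm
chain 45/25 = 1.8 → 154.45/1.8 = 85.808 rpm

85.8 rpm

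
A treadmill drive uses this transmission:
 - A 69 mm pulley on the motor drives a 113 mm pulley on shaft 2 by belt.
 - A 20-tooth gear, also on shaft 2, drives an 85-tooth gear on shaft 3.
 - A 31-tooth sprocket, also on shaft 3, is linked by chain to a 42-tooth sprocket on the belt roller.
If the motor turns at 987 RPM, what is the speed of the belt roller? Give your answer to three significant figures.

Belt: ratio = 113/69 = 1.6377, so shaft 2 turns at 987 / 1.6377 = 602.68 RPM.
Gear mesh: ratio = 85/20 = 4.25, so shaft 3 turns at 602.68 / 4.25 = 141.81 RPM.
Chain: ratio = 42/31 = 1.3548, so the belt roller turns at 141.81 / 1.3548 = 104.67 RPM.

105 RPM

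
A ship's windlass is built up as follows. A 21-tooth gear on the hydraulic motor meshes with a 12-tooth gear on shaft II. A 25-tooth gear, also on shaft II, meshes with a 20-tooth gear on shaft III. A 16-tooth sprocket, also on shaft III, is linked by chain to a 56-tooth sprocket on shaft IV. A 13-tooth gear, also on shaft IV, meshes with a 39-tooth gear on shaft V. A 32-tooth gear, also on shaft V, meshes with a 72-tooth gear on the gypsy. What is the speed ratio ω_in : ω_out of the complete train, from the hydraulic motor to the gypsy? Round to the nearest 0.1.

Each stage contributes driven/driver: gear mesh 12/21 = 0.57143, gear mesh 20/25 = 0.8, chain 56/16 = 3.5, gear mesh 39/13 = 3, gear mesh 72/32 = 2.25.
Overall: 0.57143 × 0.8 × 3.5 × 3 × 2.25 = 10.8.

10.8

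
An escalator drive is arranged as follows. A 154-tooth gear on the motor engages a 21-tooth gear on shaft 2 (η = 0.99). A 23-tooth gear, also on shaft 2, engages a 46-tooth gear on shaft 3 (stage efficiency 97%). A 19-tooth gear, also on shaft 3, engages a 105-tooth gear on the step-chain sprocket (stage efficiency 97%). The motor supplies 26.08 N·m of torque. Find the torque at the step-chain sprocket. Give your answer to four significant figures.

Gear mesh: ratio = 21/154 = 0.13636; torque at shaft 2 = 26.08 × 0.13636 × 0.99 = 3.5208 N·m.
Gear mesh: ratio = 46/23 = 2; torque at shaft 3 = 3.5208 × 2 × 0.97 = 6.8304 N·m.
Gear mesh: ratio = 105/19 = 5.5263; torque at the step-chain sprocket = 6.8304 × 5.5263 × 0.97 = 36.614 N·m.

36.61 N·m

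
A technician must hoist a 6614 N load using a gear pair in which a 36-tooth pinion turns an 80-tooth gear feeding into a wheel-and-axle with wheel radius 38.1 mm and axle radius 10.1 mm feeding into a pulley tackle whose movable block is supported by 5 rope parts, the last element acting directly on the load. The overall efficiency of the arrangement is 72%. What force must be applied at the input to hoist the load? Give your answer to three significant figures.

Gear pair MA = 80/36 = 2.2222.
Wheel-and-axle MA = R/r = 38.1/10.1 = 3.7723.
Block-and-tackle MA = number of supporting rope parts = 5.
Combined ideal MA = 2.2222 × 3.7723 × 5 = 41.914.
Actual MA = 41.914 × 0.72 = 30.178.
Effort = load / actual MA = 6614 / 30.178 = 219.16 N.

219 N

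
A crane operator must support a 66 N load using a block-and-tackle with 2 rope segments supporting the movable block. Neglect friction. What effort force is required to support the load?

Block-and-tackle MA = number of supporting rope parts = 2.
Effort = load / MA = 66 / 2 = 33 N.

33 N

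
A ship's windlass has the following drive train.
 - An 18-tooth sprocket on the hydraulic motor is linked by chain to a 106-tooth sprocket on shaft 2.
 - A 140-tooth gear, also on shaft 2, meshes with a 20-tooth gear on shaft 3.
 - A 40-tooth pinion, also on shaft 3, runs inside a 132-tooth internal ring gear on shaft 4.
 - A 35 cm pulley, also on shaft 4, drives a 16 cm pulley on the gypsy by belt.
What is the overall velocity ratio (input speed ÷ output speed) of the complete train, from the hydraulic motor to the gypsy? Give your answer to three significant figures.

1.27

Each stage contributes driven/driver: chain 106/18 = 5.8889, gear mesh 20/140 = 0.14286, internal gear 132/40 = 3.3, belt 16/35 = 0.45714.
Overall: 5.8889 × 0.14286 × 3.3 × 0.45714 = 1.2691.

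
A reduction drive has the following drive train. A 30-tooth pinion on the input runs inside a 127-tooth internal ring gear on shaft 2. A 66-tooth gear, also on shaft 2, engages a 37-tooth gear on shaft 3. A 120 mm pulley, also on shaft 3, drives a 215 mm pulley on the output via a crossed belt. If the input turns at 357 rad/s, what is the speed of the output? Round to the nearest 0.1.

internal gear 127/30 = 4.2333 → 357/4.2333 = 84.331 rad/s
gear mesh 37/66 = 0.56061 → 84.331/0.56061 = 150.43 rad/s
belt 215/120 = 1.7917 → 150.43/1.7917 = 83.96 rad/s

84.0 rad/s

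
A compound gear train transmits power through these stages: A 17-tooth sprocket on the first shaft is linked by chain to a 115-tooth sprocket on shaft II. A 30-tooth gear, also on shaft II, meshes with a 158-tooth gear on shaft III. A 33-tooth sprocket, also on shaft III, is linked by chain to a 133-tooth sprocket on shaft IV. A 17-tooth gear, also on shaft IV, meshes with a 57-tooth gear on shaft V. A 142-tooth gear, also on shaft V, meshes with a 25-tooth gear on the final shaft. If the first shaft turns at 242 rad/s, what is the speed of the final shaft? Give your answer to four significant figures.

2.855 rad/s

the first shaft → shaft II (chain, 115/17): 242 ÷ 6.7647 = 35.774 rad/s
shaft II → shaft III (gear mesh, 158/30): 35.774 ÷ 5.2667 = 6.7925 rad/s
shaft III → shaft IV (chain, 133/33): 6.7925 ÷ 4.0303 = 1.6854 rad/s
shaft IV → shaft V (gear mesh, 57/17): 1.6854 ÷ 3.3529 = 0.50265 rad/s
shaft V → the final shaft (gear mesh, 25/142): 0.50265 ÷ 0.17606 = 2.8551 rad/s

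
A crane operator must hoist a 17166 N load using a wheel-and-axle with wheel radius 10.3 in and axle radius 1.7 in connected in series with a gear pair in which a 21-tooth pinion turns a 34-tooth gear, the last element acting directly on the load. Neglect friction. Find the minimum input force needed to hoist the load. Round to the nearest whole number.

Wheel-and-axle MA = R/r = 10.3/1.7 = 6.0588.
Gear pair MA = 34/21 = 1.619.
Combined ideal MA = 6.0588 × 1.619 = 9.8095.
Effort = load / MA = 17166 / 9.8095 = 1749.9 N.

1750 N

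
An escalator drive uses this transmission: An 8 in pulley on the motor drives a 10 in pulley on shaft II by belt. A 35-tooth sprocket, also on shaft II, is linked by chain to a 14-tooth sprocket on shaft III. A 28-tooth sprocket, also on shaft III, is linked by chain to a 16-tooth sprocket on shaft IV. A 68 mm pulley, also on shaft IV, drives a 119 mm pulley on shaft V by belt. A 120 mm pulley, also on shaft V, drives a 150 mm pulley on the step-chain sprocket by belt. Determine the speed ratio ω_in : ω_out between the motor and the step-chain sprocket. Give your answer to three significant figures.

0.625

Each stage contributes driven/driver: belt 10/8 = 1.25, chain 14/35 = 0.4, chain 16/28 = 0.57143, belt 119/68 = 1.75, belt 150/120 = 1.25.
Overall: 1.25 × 0.4 × 0.57143 × 1.75 × 1.25 = 0.625.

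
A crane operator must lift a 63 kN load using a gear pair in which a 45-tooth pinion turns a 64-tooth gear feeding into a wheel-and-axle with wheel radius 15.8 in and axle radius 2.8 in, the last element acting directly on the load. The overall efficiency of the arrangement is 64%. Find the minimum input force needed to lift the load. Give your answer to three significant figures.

12.3 kN

Gear pair MA = 64/45 = 1.4222.
Wheel-and-axle MA = R/r = 15.8/2.8 = 5.6429.
Combined ideal MA = 1.4222 × 5.6429 = 8.0254.
Actual MA = 8.0254 × 0.64 = 5.1363.
Effort = load / actual MA = 63 / 5.1363 = 12.266 kN.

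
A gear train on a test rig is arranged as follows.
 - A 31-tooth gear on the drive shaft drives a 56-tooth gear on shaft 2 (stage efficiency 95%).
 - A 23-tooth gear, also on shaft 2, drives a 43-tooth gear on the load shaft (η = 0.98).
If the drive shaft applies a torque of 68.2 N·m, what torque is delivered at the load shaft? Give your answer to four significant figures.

After the gear mesh (56/31): 68.2 × 1.8065 × 0.95 = 117.04 N·m
After the gear mesh (43/23): 117.04 × 1.8696 × 0.98 = 214.44 N·m

214.4 N·m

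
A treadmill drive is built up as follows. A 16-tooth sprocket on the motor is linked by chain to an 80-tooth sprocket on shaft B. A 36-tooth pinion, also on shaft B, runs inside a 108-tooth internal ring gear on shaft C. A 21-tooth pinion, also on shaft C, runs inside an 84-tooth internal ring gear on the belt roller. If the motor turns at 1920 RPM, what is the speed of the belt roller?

Chain: ratio = 80/16 = 5, so shaft B turns at 1920 / 5 = 384 RPM.
Internal gear: ratio = 108/36 = 3, so shaft C turns at 384 / 3 = 128 RPM.
Internal gear: ratio = 84/21 = 4, so the belt roller turns at 128 / 4 = 32 RPM.

32 RPM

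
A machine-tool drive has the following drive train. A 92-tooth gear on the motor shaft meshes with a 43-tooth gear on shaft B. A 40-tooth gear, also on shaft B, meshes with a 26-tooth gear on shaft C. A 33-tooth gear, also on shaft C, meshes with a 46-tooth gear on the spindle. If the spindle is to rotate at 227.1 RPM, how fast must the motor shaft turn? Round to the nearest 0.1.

Overall ratio R = 0.46739 × 0.65 × 1.3939 = 0.42348.
Required input speed = output speed × R = 227.1 × 0.42348 = 96.173 RPM.

96.2 RPM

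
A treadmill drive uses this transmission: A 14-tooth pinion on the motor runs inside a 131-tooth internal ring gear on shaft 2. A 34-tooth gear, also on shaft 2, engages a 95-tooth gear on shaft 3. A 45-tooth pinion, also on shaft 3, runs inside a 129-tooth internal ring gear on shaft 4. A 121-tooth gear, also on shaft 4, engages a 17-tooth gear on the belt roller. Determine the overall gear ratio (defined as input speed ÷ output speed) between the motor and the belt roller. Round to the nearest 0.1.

Each stage contributes driven/driver: internal gear 131/14 = 9.3571, gear mesh 95/34 = 2.7941, internal gear 129/45 = 2.8667, gear mesh 17/121 = 0.1405.
Overall: 9.3571 × 2.7941 × 2.8667 × 0.1405 = 10.53.

10.5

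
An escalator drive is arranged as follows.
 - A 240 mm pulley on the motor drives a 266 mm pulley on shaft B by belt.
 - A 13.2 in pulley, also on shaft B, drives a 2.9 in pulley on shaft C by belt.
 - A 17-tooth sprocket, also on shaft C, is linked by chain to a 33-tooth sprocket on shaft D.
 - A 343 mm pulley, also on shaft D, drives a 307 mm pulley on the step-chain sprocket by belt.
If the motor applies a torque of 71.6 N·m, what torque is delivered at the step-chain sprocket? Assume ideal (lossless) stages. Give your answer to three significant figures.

Belt: ratio = 266/240 = 1.1083; torque at shaft B = 71.6 × 1.1083 = 79.357 N·m.
Belt: ratio = 2.9/13.2 = 0.2197; torque at shaft C = 79.357 × 0.2197 = 17.434 N·m.
Chain: ratio = 33/17 = 1.9412; torque at shaft D = 17.434 × 1.9412 = 33.843 N·m.
Belt: ratio = 307/343 = 0.89504; torque at the step-chain sprocket = 33.843 × 0.89504 = 30.291 N·m.

30.3 N·m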